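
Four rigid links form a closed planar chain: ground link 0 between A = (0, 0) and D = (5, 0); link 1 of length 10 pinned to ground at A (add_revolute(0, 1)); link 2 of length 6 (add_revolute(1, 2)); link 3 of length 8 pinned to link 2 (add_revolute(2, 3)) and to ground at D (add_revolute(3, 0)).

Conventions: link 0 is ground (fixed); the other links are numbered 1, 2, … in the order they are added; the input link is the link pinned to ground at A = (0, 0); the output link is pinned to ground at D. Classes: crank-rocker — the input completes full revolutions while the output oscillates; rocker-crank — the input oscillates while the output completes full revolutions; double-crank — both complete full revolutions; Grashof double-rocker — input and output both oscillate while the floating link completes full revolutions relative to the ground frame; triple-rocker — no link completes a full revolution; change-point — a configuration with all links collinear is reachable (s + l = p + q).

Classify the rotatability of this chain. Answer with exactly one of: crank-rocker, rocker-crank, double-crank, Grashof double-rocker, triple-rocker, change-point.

lengths: ground=5, input=10, coupler=6, output=8
sorted: s=5 (shortest), l=10 (longest), p+q=14
s + l = 15 vs p + q = 14
s + l > p + q → non-Grashof → no link fully rotates → triple-rocker

triple-rocker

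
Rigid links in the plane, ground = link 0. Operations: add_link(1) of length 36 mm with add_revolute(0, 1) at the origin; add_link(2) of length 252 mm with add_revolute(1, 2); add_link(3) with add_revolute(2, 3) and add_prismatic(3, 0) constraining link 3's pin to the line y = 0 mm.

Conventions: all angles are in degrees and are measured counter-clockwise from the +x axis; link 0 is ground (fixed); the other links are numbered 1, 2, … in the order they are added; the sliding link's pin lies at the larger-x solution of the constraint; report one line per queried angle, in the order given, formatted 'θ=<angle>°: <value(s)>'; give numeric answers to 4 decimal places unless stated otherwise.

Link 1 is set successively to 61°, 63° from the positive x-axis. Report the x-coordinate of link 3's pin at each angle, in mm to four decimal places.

geometry: r = 36 mm, L = 252 mm, e = 0 mm
θ=61°: crank pin P = (r cos θ, r sin θ) = (17.453146, 31.486309)
θ=61°: h = r sin θ − e = 31.486309 − 0 = 31.486309
θ=61°: x = r cos θ + √(L² − h²) = 17.453146 + 250.025223 = 267.478370
θ=63°: crank pin P = (r cos θ, r sin θ) = (16.343658, 32.076235)
θ=63°: h = r sin θ − e = 32.076235 − 0 = 32.076235
θ=63°: x = r cos θ + √(L² − h²) = 16.343658 + 249.950225 = 266.293883

θ=61°: 267.4784
θ=63°: 266.2939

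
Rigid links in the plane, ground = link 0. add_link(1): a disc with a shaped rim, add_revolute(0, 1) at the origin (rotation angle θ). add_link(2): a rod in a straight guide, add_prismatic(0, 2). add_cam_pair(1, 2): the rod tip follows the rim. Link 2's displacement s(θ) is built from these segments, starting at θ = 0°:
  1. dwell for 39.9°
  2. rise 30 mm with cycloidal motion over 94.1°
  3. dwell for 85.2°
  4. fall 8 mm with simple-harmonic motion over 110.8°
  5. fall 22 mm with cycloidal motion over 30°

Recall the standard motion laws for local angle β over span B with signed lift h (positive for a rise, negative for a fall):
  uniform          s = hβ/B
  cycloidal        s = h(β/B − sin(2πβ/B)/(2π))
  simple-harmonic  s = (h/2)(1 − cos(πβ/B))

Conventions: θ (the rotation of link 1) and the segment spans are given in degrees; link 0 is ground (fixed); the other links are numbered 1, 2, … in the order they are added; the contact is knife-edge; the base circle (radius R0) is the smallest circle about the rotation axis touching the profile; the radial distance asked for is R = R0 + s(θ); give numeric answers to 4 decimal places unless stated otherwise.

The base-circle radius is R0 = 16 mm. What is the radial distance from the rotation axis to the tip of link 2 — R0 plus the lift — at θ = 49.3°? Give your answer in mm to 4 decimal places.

segment 1 (0° to 39.9°, dwell): s unchanged at 0.0000
θ = 49.3° falls in segment 2 (39.9° to 134°, cycloidal, h = 30): β = 49.3 − 39.9 = 9.4°, B = 94.1°; Δs = 30·(0.0999 − sin(2π·0.0999)/(2π)) = 0.1929; s = 0.0000 + 0.1929 = 0.1929
R = R0 + s = 16 + 0.1929 = 16.1929

16.1929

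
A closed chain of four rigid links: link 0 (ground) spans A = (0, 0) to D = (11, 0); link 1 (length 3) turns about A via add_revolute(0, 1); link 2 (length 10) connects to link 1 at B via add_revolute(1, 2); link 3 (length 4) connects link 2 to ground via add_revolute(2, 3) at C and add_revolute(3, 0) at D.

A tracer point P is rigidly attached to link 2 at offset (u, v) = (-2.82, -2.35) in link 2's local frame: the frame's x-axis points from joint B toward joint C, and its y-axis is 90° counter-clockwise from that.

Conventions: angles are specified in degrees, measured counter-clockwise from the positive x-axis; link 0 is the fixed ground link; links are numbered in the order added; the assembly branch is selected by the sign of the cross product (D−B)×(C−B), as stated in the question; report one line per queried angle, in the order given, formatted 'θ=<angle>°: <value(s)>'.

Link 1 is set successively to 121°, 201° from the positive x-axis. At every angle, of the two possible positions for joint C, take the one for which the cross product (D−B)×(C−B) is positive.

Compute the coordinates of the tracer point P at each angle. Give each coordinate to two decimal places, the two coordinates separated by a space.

A=(0,0), D=(11.00,0)
θ=121°: B = A + 3.00·(cos121°, sin121°) = (-1.5451, 2.5715)
θ=121°: |BD| = 12.8060
θ=121°: circle(B,10.00) ∩ circle(D,4.00): a=9.6827, h=2.4991
θ=121°:   candidates: C₊=(8.4422,3.0753) cross=32.003; C₋=(7.4385,-1.8210) cross=-32.003
θ=121°:   branch + wants cross > 0 → take C=(8.4422,3.0753) (cross=32.003)
θ=121°: ex = (C−B)/|BC| = (0.9987,0.0504); ey = (-0.0504,0.9987)
θ=121°: P = B + -2.82·ex + -2.35·ey = (-4.2431,0.0824)
θ=201°: B = A + 3.00·(cos201°, sin201°) = (-2.8007, -1.0751)
θ=201°: |BD| = 13.8426
θ=201°: circle(B,10.00) ∩ circle(D,4.00): a=9.9554, h=0.9434
θ=201°:   candidates: C₊=(7.0513,0.6387) cross=13.059; C₋=(7.1979,-1.2425) cross=-13.059
θ=201°:   branch + wants cross > 0 → take C=(7.0513,0.6387) (cross=13.059)
θ=201°: ex = (C−B)/|BC| = (0.9852,0.1714); ey = (-0.1714,0.9852)
θ=201°: P = B + -2.82·ex + -2.35·ey = (-5.1763,-3.8736)

θ=121°: -4.24 0.08
θ=201°: -5.18 -3.87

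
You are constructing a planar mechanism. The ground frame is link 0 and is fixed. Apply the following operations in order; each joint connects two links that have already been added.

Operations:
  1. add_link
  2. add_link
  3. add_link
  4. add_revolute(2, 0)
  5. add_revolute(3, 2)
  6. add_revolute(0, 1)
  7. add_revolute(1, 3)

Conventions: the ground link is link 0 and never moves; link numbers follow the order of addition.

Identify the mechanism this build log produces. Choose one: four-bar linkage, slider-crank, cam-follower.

links: 4 (incl. ground); joints: 4 revolute, 0 prismatic, 0 higher (cam) pair, forming one closed loop
4 links in a single 4R loop → four-bar linkage

four-bar linkage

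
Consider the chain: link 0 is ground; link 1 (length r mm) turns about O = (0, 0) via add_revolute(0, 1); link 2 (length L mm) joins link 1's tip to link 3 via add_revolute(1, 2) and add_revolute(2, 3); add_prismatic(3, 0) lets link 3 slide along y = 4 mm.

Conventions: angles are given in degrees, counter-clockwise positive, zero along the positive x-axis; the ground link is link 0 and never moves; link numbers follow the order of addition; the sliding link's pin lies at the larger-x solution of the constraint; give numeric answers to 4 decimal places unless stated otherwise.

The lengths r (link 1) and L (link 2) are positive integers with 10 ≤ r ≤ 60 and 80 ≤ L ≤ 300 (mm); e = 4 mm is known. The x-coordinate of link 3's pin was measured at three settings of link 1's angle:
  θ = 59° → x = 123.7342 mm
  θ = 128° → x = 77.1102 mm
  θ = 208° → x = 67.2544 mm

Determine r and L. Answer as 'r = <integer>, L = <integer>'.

constraint per measurement: (x − r cos θ)² + (r sin θ − e)² = L²
subtracting the θ₁ and θ₂ equations cancels the r² and L² terms:
r = (x₁² − x₂²) / (2[(x₁cos θ₁ + e sin θ₁) − (x₂cos θ₂ + e sin θ₂)]) = 42.0000 → r = 42
L² = (x₁ − r cos θ₁)² + (r sin θ₁ − e)² = 11449.0068 → L = 107.0000 → L = 107
check at θ₃=208°: x = 67.2544 (printed 67.2544) ✓

r = 42, L = 107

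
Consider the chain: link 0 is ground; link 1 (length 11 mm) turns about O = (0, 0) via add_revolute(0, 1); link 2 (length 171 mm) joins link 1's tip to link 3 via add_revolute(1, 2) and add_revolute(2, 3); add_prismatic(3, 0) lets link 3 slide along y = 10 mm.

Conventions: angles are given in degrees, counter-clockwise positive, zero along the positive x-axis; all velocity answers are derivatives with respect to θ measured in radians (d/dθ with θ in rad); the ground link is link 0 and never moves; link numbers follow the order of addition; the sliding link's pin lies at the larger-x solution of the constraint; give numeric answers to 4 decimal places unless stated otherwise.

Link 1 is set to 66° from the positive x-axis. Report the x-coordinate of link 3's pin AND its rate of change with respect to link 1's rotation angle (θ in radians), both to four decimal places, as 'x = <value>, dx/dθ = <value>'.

geometry: r = 11 mm, L = 171 mm, e = 10 mm
crank pin P = (r cos θ, r sin θ) = (4.474103, 10.049000)
h = r sin θ − e = 10.049000 − 10 = 0.049000
x = r cos θ + √(L² − h²) = 4.474103 + 170.999993 = 175.474096
dx/dθ = −r sin θ − h·r cos θ/√(L² − h²) (θ in radians; h = 0.049000) = -10.050282

x = 175.4741, dx/dθ = -10.0503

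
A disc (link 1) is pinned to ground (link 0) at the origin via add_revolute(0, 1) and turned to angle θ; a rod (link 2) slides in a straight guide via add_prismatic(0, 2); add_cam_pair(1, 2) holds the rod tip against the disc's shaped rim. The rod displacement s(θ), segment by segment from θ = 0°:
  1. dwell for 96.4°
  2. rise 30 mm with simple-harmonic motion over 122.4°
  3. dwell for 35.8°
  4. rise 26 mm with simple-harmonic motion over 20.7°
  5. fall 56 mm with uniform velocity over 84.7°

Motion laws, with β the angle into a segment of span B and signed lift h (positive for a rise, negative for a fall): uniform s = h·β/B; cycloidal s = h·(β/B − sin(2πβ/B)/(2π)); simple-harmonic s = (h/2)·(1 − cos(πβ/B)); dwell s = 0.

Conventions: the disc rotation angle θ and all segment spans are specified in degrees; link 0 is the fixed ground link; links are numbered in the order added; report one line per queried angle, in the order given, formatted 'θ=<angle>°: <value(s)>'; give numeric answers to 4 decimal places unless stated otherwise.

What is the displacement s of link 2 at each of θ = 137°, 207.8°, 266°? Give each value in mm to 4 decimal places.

segment 1 (0° to 96.4°, dwell): s unchanged at 0.0000
θ = 137° falls in segment 2 (96.4° to 218.8°, simple-harmonic, h = 30): β = 137 − 96.4 = 40.6°, B = 122.4°; Δs = 30/2·(1 − cos(π·0.3317)) = 7.4334; s = 0.0000 + 7.4334 = 7.4334
θ = 207.8° falls in segment 2 (96.4° to 218.8°, simple-harmonic, h = 30): β = 207.8 − 96.4 = 111.4°, B = 122.4°; Δs = 30/2·(1 − cos(π·0.9101)) = 29.4061; s = 0.0000 + 29.4061 = 29.4061
segment 2 (96.4° to 218.8°, simple-harmonic, h = 30) is passed completely: s = 0.0000 + (30) = 30.0000
segment 3 (218.8° to 254.6°, dwell): s unchanged at 30.0000
θ = 266° falls in segment 4 (254.6° to 275.3°, simple-harmonic, h = 26): β = 266 − 254.6 = 11.4°, B = 20.7°; Δs = 26/2·(1 − cos(π·0.5507)) = 15.0629; s = 30.0000 + 15.0629 = 45.0629

θ=137°: 7.4334
θ=207.8°: 29.4061
θ=266°: 45.0629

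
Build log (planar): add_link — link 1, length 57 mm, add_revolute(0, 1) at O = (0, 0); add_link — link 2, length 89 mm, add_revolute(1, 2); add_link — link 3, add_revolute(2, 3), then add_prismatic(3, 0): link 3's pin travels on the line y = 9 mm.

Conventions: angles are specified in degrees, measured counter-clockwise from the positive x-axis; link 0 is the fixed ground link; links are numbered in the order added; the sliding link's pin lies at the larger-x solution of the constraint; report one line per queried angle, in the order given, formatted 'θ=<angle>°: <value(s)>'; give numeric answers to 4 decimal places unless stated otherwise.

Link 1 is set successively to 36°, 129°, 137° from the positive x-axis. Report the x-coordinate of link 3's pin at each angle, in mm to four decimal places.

geometry: r = 57 mm, L = 89 mm, e = 9 mm
θ=36°: crank pin P = (r cos θ, r sin θ) = (46.113969, 33.503759)
θ=36°: h = r sin θ − e = 33.503759 − 9 = 24.503759
θ=36°: x = r cos θ + √(L² − h²) = 46.113969 + 85.560305 = 131.674274
θ=129°: crank pin P = (r cos θ, r sin θ) = (-35.871262, 44.297320)
θ=129°: h = r sin θ − e = 44.297320 − 9 = 35.297320
θ=129°: x = r cos θ + √(L² − h²) = -35.871262 + 81.701280 = 45.830018
θ=137°: crank pin P = (r cos θ, r sin θ) = (-41.687161, 38.873907)
θ=137°: h = r sin θ − e = 38.873907 − 9 = 29.873907
θ=137°: x = r cos θ + √(L² − h²) = -41.687161 + 83.836446 = 42.149285

θ=36°: 131.6743
θ=129°: 45.8300
θ=137°: 42.1493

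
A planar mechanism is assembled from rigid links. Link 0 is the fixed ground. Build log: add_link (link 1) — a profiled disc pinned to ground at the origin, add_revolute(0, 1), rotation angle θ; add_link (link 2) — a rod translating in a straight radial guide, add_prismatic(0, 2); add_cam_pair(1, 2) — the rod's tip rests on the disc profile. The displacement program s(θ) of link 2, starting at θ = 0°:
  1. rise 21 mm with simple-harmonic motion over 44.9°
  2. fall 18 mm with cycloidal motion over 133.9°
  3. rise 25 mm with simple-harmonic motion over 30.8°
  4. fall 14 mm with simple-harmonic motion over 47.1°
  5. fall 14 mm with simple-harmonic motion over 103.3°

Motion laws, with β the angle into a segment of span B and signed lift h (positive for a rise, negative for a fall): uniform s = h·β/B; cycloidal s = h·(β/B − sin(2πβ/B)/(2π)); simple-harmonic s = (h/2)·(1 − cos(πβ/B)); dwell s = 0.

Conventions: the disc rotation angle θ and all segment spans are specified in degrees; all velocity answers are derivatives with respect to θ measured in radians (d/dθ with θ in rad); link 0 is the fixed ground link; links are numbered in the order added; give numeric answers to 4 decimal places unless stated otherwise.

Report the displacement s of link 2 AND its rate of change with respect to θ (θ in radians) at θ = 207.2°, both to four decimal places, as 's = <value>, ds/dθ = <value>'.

seg 1 [0°–44.9°] simple-harmonic, h=21: full span → s += 21 → s = 21.0000
seg 2 [44.9°–178.8°] cycloidal, h=-18: full span → s += -18 → s = 3.0000
seg 3 [178.8°–209.6°] simple-harmonic, h=25: θ=207.2° here. β=28.4, B=30.8. 25/2·(1 − cos(π·0.9221)) = 24.6273 → s = 27.6273
velocity in seg [178.8°–209.6°] (simple-harmonic), θ in radians: β = 28.4° = 0.4957 rad, B = 30.8° = 0.5376 rad; ds/dθ = (πh/(2B)) sin(πβ/B) = (π·25/(2·0.5376)) sin(π·0.9221) = 17.704997 mm/rad

s = 27.6273, ds/dθ = 17.7050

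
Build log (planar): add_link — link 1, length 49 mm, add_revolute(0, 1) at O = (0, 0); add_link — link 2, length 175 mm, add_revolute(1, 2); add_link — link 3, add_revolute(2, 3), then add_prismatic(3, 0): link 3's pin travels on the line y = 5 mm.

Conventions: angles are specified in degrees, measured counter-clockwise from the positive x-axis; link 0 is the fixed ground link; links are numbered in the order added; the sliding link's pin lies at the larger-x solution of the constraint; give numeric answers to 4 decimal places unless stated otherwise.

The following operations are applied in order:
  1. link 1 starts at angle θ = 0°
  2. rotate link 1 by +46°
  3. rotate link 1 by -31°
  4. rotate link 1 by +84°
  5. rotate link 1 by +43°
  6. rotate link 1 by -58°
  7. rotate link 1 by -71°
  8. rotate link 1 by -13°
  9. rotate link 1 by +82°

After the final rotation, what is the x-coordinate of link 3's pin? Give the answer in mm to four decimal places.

geometry: r = 49 mm, L = 175 mm, e = 5 mm; θ starts at 0°
rotate link 1 by +46°: θ ← 0° +46° = 46°
rotate link 1 by -31°: θ ← 46° -31° = 15°
rotate link 1 by +84°: θ ← 15° +84° = 99°
rotate link 1 by +43°: θ ← 99° +43° = 142°
rotate link 1 by -58°: θ ← 142° -58° = 84°
rotate link 1 by -71°: θ ← 84° -71° = 13°
rotate link 1 by -13°: θ ← 13° -13° = 0°
rotate link 1 by +82°: θ ← 0° +82° = 82°
crank pin P = (r cos θ, r sin θ) = (6.819482, 48.523135)
h = r sin θ − e = 48.523135 − 5 = 43.523135
x = r cos θ + √(L² − h²) = 6.819482 + 169.501436 = 176.320918

176.3209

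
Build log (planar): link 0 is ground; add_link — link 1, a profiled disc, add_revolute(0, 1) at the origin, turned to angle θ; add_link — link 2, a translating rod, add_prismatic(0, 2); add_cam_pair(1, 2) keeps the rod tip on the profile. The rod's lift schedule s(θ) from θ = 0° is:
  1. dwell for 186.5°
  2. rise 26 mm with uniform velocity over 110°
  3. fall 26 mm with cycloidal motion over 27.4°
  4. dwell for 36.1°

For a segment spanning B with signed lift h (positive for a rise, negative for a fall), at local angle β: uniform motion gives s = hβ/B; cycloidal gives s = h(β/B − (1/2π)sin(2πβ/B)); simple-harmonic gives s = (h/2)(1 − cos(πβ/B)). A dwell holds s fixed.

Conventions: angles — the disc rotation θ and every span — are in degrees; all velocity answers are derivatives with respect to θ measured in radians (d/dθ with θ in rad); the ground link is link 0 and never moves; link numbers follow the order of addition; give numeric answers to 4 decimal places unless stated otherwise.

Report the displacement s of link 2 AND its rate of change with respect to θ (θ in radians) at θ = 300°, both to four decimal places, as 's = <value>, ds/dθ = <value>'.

seg 1 [0°–186.5°] dwell: s stays 0.0000
seg 2 [186.5°–296.5°] uniform, h=26: full span → s += 26 → s = 26.0000
seg 3 [296.5°–323.9°] cycloidal, h=-26: θ=300° here. β=3.5, B=27.4. -26·(0.1277 − sin(2π·0.1277)/(2π)) = -0.3453 → s = 25.6547
velocity in seg [296.5°–323.9°] (cycloidal), θ in radians: β = 3.5° = 0.0611 rad, B = 27.4° = 0.4782 rad; ds/dθ = (h/B)(1 − cos(2πβ/B)) = ((-26)/0.4782)(1 − cos(2π·0.1277)) = -16.590929 mm/rad

s = 25.6547, ds/dθ = -16.5909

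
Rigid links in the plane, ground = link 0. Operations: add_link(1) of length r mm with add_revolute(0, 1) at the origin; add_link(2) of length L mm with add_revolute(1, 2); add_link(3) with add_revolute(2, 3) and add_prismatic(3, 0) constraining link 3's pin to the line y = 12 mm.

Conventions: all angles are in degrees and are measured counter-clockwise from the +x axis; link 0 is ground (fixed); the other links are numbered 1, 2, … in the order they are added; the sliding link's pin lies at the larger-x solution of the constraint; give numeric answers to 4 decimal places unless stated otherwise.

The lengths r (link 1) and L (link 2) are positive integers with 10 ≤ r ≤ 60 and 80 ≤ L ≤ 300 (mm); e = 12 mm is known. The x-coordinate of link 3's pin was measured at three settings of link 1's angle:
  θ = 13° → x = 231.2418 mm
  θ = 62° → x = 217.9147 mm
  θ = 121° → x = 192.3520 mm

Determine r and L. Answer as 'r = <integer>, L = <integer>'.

constraint per measurement: (x − r cos θ)² + (r sin θ − e)² = L²
subtracting the θ₁ and θ₂ equations cancels the r² and L² terms:
r = (x₁² − x₂²) / (2[(x₁cos θ₁ + e sin θ₁) − (x₂cos θ₂ + e sin θ₂)]) = 26.0000 → r = 26
L² = (x₁ − r cos θ₁)² + (r sin θ₁ − e)² = 42436.0161 → L = 206.0000 → L = 206
check at θ₃=121°: x = 192.3520 (printed 192.3520) ✓

r = 26, L = 206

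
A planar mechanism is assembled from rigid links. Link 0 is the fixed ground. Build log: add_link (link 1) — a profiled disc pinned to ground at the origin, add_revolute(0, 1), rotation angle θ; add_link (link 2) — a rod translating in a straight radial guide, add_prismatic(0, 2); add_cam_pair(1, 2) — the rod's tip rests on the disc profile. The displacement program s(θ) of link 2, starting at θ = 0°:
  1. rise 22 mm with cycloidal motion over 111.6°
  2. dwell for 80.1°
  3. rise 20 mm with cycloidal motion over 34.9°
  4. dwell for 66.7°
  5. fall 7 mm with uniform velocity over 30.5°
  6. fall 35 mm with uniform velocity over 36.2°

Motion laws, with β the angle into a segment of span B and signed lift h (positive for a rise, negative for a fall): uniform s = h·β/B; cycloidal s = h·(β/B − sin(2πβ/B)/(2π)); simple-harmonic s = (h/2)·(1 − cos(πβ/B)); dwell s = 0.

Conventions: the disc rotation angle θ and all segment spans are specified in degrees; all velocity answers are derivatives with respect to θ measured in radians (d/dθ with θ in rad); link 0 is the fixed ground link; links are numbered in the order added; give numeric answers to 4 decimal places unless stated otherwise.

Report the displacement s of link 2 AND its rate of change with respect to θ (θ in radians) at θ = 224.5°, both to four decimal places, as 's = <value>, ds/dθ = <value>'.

seg 1 [0°–111.6°] cycloidal, h=22: full span → s += 22 → s = 22.0000
seg 2 [111.6°–191.7°] dwell: s stays 22.0000
seg 3 [191.7°–226.6°] cycloidal, h=20: θ=224.5° here. β=32.8, B=34.9. 20·(0.9398 − sin(2π·0.9398)/(2π)) = 19.9715 → s = 41.9715
velocity in seg [191.7°–226.6°] (cycloidal), θ in radians: β = 32.8° = 0.5725 rad, B = 34.9° = 0.6091 rad; ds/dθ = (h/B)(1 − cos(2πβ/B)) = (20/0.6091)(1 − cos(2π·0.9398)) = 2.318811 mm/rad

s = 41.9715, ds/dθ = 2.3188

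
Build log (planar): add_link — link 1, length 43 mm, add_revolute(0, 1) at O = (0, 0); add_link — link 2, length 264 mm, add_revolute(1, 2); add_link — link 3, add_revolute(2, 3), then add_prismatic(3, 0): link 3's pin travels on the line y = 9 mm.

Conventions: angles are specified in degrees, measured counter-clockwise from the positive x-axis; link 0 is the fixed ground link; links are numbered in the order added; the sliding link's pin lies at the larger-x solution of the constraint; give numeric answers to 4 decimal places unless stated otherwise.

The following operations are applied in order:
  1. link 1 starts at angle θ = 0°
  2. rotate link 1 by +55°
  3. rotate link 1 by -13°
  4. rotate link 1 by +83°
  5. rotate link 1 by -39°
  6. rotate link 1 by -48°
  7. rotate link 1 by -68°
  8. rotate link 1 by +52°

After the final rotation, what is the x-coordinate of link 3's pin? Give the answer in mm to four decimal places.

geometry: r = 43 mm, L = 264 mm, e = 9 mm; θ starts at 0°
rotate link 1 by +55°: θ ← 0° +55° = 55°
rotate link 1 by -13°: θ ← 55° -13° = 42°
rotate link 1 by +83°: θ ← 42° +83° = 125°
rotate link 1 by -39°: θ ← 125° -39° = 86°
rotate link 1 by -48°: θ ← 86° -48° = 38°
rotate link 1 by -68°: θ ← 38° -68° = -30°
rotate link 1 by +52°: θ ← -30° +52° = 22°
crank pin P = (r cos θ, r sin θ) = (39.868906, 16.108084)
h = r sin θ − e = 16.108084 − 9 = 7.108084
x = r cos θ + √(L² − h²) = 39.868906 + 263.904292 = 303.773197

303.7732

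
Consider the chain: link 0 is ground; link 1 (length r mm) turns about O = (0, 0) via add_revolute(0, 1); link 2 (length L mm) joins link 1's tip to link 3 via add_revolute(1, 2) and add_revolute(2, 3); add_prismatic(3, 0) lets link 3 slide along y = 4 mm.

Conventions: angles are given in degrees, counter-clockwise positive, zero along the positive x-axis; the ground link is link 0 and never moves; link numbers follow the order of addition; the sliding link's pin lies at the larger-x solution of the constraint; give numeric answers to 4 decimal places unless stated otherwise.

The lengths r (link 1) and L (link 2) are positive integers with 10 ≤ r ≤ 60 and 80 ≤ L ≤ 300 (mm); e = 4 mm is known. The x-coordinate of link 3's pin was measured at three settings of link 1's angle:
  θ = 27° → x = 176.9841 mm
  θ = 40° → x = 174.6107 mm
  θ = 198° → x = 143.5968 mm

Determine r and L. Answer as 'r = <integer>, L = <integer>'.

constraint per measurement: (x − r cos θ)² + (r sin θ − e)² = L²
subtracting the θ₁ and θ₂ equations cancels the r² and L² terms:
r = (x₁² − x₂²) / (2[(x₁cos θ₁ + e sin θ₁) − (x₂cos θ₂ + e sin θ₂)]) = 18.0005 → r = 18
L² = (x₁ − r cos θ₁)² + (r sin θ₁ − e)² = 25921.0135 → L = 161.0000 → L = 161
check at θ₃=198°: x = 143.5968 (printed 143.5968) ✓

r = 18, L = 161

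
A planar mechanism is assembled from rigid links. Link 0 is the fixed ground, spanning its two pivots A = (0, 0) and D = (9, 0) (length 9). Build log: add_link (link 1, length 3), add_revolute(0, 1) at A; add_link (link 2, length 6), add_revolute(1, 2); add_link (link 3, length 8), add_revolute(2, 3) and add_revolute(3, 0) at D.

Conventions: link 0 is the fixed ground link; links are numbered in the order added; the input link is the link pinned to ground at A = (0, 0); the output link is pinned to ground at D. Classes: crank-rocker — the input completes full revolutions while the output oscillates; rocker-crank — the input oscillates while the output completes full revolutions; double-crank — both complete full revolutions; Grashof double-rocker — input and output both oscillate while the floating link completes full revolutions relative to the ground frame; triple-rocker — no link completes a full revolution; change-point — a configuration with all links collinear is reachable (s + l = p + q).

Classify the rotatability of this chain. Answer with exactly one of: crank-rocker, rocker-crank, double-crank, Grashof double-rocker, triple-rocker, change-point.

lengths: ground=9, input=3, coupler=6, output=8
sorted: s=3 (shortest), l=9 (longest), p+q=14
s + l = 12 vs p + q = 14
s + l < p + q (Grashof) with shortest = input link → crank-rocker

crank-rocker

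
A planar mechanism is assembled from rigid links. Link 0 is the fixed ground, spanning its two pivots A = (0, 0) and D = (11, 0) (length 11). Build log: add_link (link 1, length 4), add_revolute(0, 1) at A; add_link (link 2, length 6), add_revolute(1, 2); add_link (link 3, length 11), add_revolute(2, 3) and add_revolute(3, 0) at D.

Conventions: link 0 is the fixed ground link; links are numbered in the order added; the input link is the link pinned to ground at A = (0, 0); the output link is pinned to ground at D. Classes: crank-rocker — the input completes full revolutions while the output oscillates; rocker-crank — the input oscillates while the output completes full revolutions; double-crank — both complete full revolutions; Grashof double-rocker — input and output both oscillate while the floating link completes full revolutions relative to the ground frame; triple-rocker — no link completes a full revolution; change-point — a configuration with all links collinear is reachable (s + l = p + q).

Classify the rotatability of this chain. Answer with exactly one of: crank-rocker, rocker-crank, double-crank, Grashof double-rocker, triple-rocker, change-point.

lengths: ground=11, input=4, coupler=6, output=11
sorted: s=4 (shortest), l=11 (longest), p+q=17
s + l = 15 vs p + q = 17
s + l < p + q (Grashof) with shortest = input link → crank-rocker

crank-rocker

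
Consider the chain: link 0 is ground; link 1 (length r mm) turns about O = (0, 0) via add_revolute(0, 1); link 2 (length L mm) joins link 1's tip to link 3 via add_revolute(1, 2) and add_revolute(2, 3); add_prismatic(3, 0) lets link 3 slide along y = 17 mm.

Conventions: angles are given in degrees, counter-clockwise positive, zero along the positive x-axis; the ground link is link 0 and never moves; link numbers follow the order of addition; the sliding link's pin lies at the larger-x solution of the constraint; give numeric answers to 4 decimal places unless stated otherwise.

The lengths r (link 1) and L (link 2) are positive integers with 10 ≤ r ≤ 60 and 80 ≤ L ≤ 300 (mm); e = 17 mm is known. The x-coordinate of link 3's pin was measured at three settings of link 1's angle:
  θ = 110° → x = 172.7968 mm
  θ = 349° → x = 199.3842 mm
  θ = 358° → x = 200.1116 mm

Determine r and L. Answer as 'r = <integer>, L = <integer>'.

constraint per measurement: (x − r cos θ)² + (r sin θ − e)² = L²
subtracting the θ₁ and θ₂ equations cancels the r² and L² terms:
r = (x₁² − x₂²) / (2[(x₁cos θ₁ + e sin θ₁) − (x₂cos θ₂ + e sin θ₂)]) = 21.0001 → r = 21
L² = (x₁ − r cos θ₁)² + (r sin θ₁ − e)² = 32399.9930 → L = 180.0000 → L = 180
check at θ₃=358°: x = 200.1116 (printed 200.1116) ✓

r = 21, L = 180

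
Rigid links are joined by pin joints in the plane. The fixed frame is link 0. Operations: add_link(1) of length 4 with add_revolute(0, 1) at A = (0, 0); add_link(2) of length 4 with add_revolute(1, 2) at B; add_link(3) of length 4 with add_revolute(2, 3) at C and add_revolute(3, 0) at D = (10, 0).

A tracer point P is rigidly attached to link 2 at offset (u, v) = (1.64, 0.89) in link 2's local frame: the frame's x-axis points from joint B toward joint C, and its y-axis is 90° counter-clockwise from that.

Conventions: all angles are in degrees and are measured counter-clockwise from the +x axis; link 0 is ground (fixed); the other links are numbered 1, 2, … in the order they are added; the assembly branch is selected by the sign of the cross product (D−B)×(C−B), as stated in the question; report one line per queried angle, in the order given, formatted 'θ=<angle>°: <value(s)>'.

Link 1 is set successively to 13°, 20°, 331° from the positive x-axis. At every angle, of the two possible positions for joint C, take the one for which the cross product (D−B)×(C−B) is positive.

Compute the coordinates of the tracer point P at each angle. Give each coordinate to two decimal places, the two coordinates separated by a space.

A=(0,0), D=(10.00,0)
θ=13°: B = A + 4.00·(cos13°, sin13°) = (3.8975, 0.8998)
θ=13°: |BD| = 6.1685
θ=13°: circle(B,4.00) ∩ circle(D,4.00): a=3.0843, h=2.5470
θ=13°:   candidates: C₊=(7.3203,2.9697) cross=15.711; C₋=(6.5772,-2.0699) cross=-15.711
θ=13°:   branch + wants cross > 0 → take C=(7.3203,2.9697) (cross=15.711)
θ=13°: ex = (C−B)/|BC| = (0.8557,0.5175); ey = (-0.5175,0.8557)
θ=13°: P = B + 1.64·ex + 0.89·ey = (4.8403,2.5100)
θ=20°: B = A + 4.00·(cos20°, sin20°) = (3.7588, 1.3681)
θ=20°: |BD| = 6.3894
θ=20°: circle(B,4.00) ∩ circle(D,4.00): a=3.1947, h=2.4070
θ=20°:   candidates: C₊=(7.3948,3.0353) cross=15.380; C₋=(6.3640,-1.6672) cross=-15.380
θ=20°:   branch + wants cross > 0 → take C=(7.3948,3.0353) (cross=15.380)
θ=20°: ex = (C−B)/|BC| = (0.9090,0.4168); ey = (-0.4168,0.9090)
θ=20°: P = B + 1.64·ex + 0.89·ey = (4.8786,2.8606)
θ=331°: B = A + 4.00·(cos331°, sin331°) = (3.4985, -1.9392)
θ=331°: |BD| = 6.7846
θ=331°: circle(B,4.00) ∩ circle(D,4.00): a=3.3923, h=2.1195
θ=331°:   candidates: C₊=(6.1434,1.0615) cross=14.380; C₋=(7.3551,-3.0007) cross=-14.380
θ=331°:   branch + wants cross > 0 → take C=(6.1434,1.0615) (cross=14.380)
θ=331°: ex = (C−B)/|BC| = (0.6612,0.7502); ey = (-0.7502,0.6612)
θ=331°: P = B + 1.64·ex + 0.89·ey = (3.9152,-0.1204)

θ=13°: 4.84 2.51
θ=20°: 4.88 2.86
θ=331°: 3.92 -0.12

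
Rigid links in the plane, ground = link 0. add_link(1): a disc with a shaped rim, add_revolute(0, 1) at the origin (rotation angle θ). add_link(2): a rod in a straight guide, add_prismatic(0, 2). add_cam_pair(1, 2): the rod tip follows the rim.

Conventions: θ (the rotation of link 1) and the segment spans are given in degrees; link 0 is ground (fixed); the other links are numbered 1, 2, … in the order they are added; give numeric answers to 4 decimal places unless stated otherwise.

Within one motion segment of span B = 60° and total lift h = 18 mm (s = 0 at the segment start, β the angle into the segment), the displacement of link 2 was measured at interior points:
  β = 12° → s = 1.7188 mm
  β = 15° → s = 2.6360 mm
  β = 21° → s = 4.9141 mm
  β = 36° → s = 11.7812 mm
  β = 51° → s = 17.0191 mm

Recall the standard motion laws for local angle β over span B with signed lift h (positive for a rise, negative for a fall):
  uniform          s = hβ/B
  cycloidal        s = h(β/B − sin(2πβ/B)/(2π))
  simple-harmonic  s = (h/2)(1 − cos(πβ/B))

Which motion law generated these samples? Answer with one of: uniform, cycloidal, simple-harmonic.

candidates at β/B = r: uniform s = h·r (linear in β); cycloidal s = h·(r − sin(2πr)/(2π)); simple-harmonic s = (h/2)(1 − cos(πr))
β=12°: printed 1.7188 | uniform 3.6000, cycloidal 0.8754, simple-harmonic 1.7188
β=15°: printed 2.6360 | uniform 4.5000, cycloidal 1.6352, simple-harmonic 2.6360
β=21°: printed 4.9141 | uniform 6.3000, cycloidal 3.9823, simple-harmonic 4.9141
β=36°: printed 11.7812 | uniform 10.8000, cycloidal 12.4839, simple-harmonic 11.7812
β=51°: printed 17.0191 | uniform 15.3000, cycloidal 17.6177, simple-harmonic 17.0191
only one law matches every sample → simple-harmonic

simple-harmonic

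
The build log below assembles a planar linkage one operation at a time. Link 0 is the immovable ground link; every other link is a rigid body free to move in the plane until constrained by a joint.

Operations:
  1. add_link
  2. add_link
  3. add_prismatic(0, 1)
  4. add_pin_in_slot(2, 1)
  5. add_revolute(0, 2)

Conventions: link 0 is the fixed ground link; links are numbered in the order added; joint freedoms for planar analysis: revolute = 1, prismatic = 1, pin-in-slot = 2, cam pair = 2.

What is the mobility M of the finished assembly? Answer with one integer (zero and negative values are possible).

(L,J1,J2)=(1,0,0); link0 fixed
link1: (2,0,0)
link2: (3,0,0)
P 0-1 [J1]: (3,1,0)
PS 2-1 [J2]: (3,1,1)
R 0-2 [J1]: (3,2,1)
Grübler: 3·2 − 2·2 − 1 = 1

M = 1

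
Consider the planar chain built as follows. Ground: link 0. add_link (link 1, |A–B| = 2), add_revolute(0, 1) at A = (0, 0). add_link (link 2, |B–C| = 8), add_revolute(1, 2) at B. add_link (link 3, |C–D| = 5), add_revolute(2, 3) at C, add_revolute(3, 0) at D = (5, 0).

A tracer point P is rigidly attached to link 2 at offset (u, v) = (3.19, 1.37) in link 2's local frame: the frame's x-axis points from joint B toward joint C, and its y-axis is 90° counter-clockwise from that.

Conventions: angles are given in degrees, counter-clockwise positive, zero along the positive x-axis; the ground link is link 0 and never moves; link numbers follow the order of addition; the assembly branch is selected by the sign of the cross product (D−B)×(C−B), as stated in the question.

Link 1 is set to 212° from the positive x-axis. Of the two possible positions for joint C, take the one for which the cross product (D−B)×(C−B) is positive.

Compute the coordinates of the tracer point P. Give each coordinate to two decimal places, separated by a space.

A=(0,0), D=(5.00,0)
B = A + 2.00·(cos212°, sin212°) = (-1.6961, -1.0598)
|BD| = 6.7795
circle(B,8.00) ∩ circle(D,5.00): a=6.2661, h=4.9736
  candidates: C₊=(3.7154,4.8322) cross=33.718; C₋=(5.2704,-4.9927) cross=-33.718
  branch + wants cross > 0 → take C=(3.7154,4.8322) (cross=33.718)
ex = (C−B)/|BC| = (0.6764,0.7365); ey = (-0.7365,0.6764)
P = B + 3.19·ex + 1.37·ey = (-0.5473,2.2163)

-0.55 2.22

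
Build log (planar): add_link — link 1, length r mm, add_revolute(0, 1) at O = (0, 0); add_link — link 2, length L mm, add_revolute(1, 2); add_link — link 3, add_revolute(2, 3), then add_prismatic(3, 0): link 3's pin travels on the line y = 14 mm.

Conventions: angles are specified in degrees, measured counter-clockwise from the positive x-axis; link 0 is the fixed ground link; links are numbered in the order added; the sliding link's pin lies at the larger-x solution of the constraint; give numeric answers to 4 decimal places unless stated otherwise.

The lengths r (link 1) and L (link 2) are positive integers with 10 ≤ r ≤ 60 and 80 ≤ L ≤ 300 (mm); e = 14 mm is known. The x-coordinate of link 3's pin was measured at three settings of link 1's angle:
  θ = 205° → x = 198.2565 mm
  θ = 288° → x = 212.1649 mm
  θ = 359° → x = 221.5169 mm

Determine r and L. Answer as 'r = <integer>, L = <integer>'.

constraint per measurement: (x − r cos θ)² + (r sin θ − e)² = L²
subtracting the θ₁ and θ₂ equations cancels the r² and L² terms:
r = (x₁² − x₂²) / (2[(x₁cos θ₁ + e sin θ₁) − (x₂cos θ₂ + e sin θ₂)]) = 12.0000 → r = 12
L² = (x₁ − r cos θ₁)² + (r sin θ₁ − e)² = 44099.9934 → L = 210.0000 → L = 210
check at θ₃=359°: x = 221.5169 (printed 221.5169) ✓

r = 12, L = 210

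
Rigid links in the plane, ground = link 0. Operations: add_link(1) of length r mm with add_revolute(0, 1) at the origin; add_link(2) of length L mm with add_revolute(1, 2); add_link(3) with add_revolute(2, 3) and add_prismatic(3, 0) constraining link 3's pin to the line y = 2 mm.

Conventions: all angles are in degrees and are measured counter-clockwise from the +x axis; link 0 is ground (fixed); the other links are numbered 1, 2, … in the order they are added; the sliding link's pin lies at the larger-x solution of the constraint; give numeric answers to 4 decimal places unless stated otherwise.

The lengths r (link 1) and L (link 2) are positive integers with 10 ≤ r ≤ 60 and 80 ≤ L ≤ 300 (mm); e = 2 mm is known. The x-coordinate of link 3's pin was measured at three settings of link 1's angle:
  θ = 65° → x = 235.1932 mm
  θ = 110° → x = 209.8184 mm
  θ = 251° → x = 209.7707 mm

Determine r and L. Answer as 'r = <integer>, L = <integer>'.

constraint per measurement: (x − r cos θ)² + (r sin θ − e)² = L²
subtracting the θ₁ and θ₂ equations cancels the r² and L² terms:
r = (x₁² − x₂²) / (2[(x₁cos θ₁ + e sin θ₁) − (x₂cos θ₂ + e sin θ₂)]) = 33.0000 → r = 33
L² = (x₁ − r cos θ₁)² + (r sin θ₁ − e)² = 49729.0106 → L = 223.0000 → L = 223
check at θ₃=251°: x = 209.7707 (printed 209.7707) ✓

r = 33, L = 223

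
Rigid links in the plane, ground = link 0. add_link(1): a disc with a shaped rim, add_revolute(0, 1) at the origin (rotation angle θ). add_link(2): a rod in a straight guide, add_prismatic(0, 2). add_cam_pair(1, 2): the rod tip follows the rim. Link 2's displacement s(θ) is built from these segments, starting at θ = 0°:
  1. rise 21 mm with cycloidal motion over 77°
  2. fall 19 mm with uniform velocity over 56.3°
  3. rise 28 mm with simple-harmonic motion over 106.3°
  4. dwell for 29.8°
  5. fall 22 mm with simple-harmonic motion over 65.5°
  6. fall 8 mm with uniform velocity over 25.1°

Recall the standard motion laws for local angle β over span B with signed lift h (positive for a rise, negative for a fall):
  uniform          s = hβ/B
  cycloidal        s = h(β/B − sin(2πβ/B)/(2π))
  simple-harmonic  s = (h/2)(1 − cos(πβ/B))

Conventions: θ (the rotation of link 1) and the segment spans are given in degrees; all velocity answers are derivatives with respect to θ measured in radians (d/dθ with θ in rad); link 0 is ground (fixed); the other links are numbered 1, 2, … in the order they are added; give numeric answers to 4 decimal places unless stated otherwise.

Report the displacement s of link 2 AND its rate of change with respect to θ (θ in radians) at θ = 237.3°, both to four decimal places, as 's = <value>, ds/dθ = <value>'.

segment 1 (0° to 77°, cycloidal, h = 21) is passed completely: s = 0.0000 + (21) = 21.0000
segment 2 (77° to 133.3°, uniform, h = -19) is passed completely: s = 21.0000 + (-19) = 2.0000
θ = 237.3° falls in segment 3 (133.3° to 239.6°, simple-harmonic, h = 28): β = 237.3 − 133.3 = 104°, B = 106.3°; Δs = 28/2·(1 − cos(π·0.9784)) = 27.9677; s = 2.0000 + 27.9677 = 29.9677
velocity in seg [133.3°–239.6°] (simple-harmonic), θ in radians: β = 104° = 1.8151 rad, B = 106.3° = 1.8553 rad; ds/dθ = (πh/(2B)) sin(πβ/B) = (π·28/(2·1.8553)) sin(π·0.9784) = 1.610190 mm/rad

s = 29.9677, ds/dθ = 1.6102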